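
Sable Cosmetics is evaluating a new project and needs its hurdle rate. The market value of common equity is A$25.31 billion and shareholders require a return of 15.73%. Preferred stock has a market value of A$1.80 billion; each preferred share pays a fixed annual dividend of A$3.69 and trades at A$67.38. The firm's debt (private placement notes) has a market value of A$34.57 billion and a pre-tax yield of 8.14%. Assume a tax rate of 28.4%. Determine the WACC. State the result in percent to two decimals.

Cost of preferred: Rp = 3.69 / 67.38 = 5.4764%.
Total capital V = 25.31 + 1.8 + 34.57 = 61.68.
Equity: weight = 25.31/61.68 = 0.4103; cost = 15.73%.
Preferred: weight = 1.8/61.68 = 0.0292; cost = 5.4764%.
Private placement notes: weight = 34.57/61.68 = 0.5605; after-tax cost = 8.14% × (1 − 28.4%) = 5.8282%.
WACC = 0.4103 × 15.7300% + 0.0292 × 5.4764% + 0.5605 × 5.8282% = 9.8811%.

9.88%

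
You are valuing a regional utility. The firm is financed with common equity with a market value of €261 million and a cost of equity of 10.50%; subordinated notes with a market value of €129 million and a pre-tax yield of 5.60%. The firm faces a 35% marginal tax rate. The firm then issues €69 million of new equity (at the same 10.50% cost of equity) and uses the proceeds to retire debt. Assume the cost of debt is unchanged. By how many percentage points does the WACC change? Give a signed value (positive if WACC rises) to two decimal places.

Current WACC:
Total capital V = 261 + 129 = 390.
Equity: weight = 261/390 = 0.6692; cost = 10.5%.
Subordinated notes: weight = 129/390 = 0.3308; after-tax cost = 5.6% × (1 − 35%) = 3.6400%.
WACC = 0.6692 × 10.5000% + 0.3308 × 3.6400% = 8.2309%.
After the change:
Total capital V = 330 + 60 = 390.
Equity: weight = 330/390 = 0.8462; cost = 10.5%.
Subordinated notes: weight = 60/390 = 0.1538; after-tax cost = 5.6% × (1 − 35%) = 3.6400%.
WACC = 0.8462 × 10.5000% + 0.1538 × 3.6400% = 9.4446%.
Change in WACC = 9.4446% − 8.2309% = 1.2137 pp.

+1.21 pp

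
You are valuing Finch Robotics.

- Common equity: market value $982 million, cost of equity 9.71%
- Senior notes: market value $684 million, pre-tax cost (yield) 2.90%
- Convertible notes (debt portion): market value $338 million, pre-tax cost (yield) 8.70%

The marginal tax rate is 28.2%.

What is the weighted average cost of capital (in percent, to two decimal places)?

Total capital V = 982 + 684 + 338 = 2004.
Equity: weight = 982/2004 = 0.4900; cost = 9.71%.
Senior notes: weight = 684/2004 = 0.3413; after-tax cost = 2.9% × (1 − 28.2%) = 2.0822%.
Convertible notes (debt portion): weight = 338/2004 = 0.1687; after-tax cost = 8.7% × (1 − 28.2%) = 6.2466%.
WACC = 0.4900 × 9.7100% + 0.3413 × 2.0822% + 0.1687 × 6.2466% = 6.5224%.

6.52%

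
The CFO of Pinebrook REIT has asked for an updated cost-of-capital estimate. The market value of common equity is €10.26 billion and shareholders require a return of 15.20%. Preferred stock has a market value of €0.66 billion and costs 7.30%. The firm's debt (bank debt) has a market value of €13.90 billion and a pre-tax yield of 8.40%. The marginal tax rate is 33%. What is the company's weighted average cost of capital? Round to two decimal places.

Total capital V = 10.26 + 0.66 + 13.9 = 24.82.
Equity: weight = 10.26/24.82 = 0.4134; cost = 15.2%.
Preferred: weight = 0.66/24.82 = 0.0266; cost = 7.3%.
Bank debt: weight = 13.9/24.82 = 0.5600; after-tax cost = 8.4% × (1 − 33%) = 5.6280%.
WACC = 0.4134 × 15.2000% + 0.0266 × 7.3000% + 0.5600 × 5.6280% = 9.6293%.

9.63%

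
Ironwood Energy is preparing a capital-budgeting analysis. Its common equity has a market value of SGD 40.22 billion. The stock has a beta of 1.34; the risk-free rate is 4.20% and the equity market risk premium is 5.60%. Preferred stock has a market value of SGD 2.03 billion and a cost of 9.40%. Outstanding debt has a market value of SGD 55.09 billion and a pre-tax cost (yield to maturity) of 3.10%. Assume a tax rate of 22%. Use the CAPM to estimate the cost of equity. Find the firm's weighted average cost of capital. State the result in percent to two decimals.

6.40%

Cost of equity via CAPM: Re = 4.2% + 1.34 × 5.6% = 11.7040%.
Total capital V = 40.22 + 2.03 + 55.09 = 97.34.
Equity: weight = 40.22/97.34 = 0.4132; cost = 11.704%.
Preferred: weight = 2.03/97.34 = 0.0209; cost = 9.4%.
Debt: weight = 55.09/97.34 = 0.5660; after-tax cost = 3.1% × (1 − 22%) = 2.4180%.
WACC = 0.4132 × 11.7040% + 0.0209 × 9.4000% + 0.5660 × 2.4180% = 6.4005%.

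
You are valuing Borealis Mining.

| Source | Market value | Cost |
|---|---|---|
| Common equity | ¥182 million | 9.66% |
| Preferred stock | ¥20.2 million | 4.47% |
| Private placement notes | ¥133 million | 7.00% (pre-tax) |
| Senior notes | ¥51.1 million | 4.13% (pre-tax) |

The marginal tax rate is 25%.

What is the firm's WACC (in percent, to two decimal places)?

7.00%

Total capital V = 182 + 20.2 + 133 + 51.1 = 386.3.
Equity: weight = 182/386.3 = 0.4711; cost = 9.66%.
Preferred: weight = 20.2/386.3 = 0.0523; cost = 4.47%.
Private placement notes: weight = 133/386.3 = 0.3443; after-tax cost = 7% × (1 − 25%) = 5.2500%.
Senior notes: weight = 51.1/386.3 = 0.1323; after-tax cost = 4.13% × (1 − 25%) = 3.0975%.
WACC = 0.4711 × 9.6600% + 0.0523 × 4.4700% + 0.3443 × 5.2500% + 0.1323 × 3.0975% = 7.0022%.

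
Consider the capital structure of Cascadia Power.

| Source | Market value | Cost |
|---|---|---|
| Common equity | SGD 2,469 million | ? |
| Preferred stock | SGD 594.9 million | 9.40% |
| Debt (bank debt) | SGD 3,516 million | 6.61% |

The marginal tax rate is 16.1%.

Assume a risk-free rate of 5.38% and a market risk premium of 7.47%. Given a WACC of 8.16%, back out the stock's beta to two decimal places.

Total capital V = 2469 + 594.9 + 3516 = 6579.9.
Equity weight = 2469/6579.9 = 0.3752.
Preferred weight = 594.9/6579.9 = 0.0904.
Bank debt weight = 3516/6579.9 = 0.5344.
Debt contribution = 0.5344 × 6.61% × (1 − 16.1%) = 2.9634%.
Preferred contribution = 0.0904 × 9.4% = 0.8499%.
Required equity contribution = 8.16% − 3.8133% = 4.3467%  ⇒  Re = 11.5840%.
CAPM: 11.5840% = 5.38% + β × 7.47%  ⇒  β = 0.8305.

0.83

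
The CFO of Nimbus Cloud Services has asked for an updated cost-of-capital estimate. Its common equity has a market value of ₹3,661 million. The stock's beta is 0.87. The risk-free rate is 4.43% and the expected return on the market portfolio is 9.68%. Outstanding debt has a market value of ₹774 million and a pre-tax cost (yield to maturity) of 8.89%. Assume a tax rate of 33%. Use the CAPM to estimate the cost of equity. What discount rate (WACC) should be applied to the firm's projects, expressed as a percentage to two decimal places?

8.47%

Market risk premium = 9.68% − 4.43% = 5.25%.
Cost of equity via CAPM: Re = 4.43% + 0.87 × 5.25% = 8.9975%.
Total capital V = 3661 + 774 = 4435.
Equity: weight = 3661/4435 = 0.8255; cost = 8.9975%.
Debt: weight = 774/4435 = 0.1745; after-tax cost = 8.89% × (1 − 33%) = 5.9563%.
WACC = 0.8255 × 8.9975% + 0.1745 × 5.9563% = 8.4667%.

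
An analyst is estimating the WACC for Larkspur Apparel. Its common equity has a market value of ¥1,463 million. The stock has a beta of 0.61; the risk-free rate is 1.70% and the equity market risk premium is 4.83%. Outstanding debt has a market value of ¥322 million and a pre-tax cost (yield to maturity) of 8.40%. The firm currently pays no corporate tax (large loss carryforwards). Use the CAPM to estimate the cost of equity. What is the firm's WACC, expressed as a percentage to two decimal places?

Cost of equity via CAPM: Re = 1.7% + 0.61 × 4.83% = 4.6463%.
Total capital V = 1463 + 322 = 1785.
Equity: weight = 1463/1785 = 0.8196; cost = 4.6463%.
Debt: weight = 322/1785 = 0.1804; after-tax cost = 8.4% × (1 − 0%) = 8.4000%.
WACC = 0.8196 × 4.6463% + 0.1804 × 8.4000% = 5.3234%.

5.32%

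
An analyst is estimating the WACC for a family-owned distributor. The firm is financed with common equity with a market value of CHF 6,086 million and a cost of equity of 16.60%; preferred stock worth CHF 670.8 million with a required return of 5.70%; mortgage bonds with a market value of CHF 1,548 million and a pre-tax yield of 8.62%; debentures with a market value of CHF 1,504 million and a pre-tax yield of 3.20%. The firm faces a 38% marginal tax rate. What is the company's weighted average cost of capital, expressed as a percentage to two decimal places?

11.84%

Total capital V = 6086 + 670.8 + 1548 + 1504 = 9808.8.
Equity: weight = 6086/9808.8 = 0.6205; cost = 16.6%.
Preferred: weight = 670.8/9808.8 = 0.0684; cost = 5.7%.
Mortgage bonds: weight = 1548/9808.8 = 0.1578; after-tax cost = 8.62% × (1 − 38%) = 5.3444%.
Debentures: weight = 1504/9808.8 = 0.1533; after-tax cost = 3.2% × (1 − 38%) = 1.9840%.
WACC = 0.6205 × 16.6000% + 0.0684 × 5.7000% + 0.1578 × 5.3444% + 0.1533 × 1.9840% = 11.8371%.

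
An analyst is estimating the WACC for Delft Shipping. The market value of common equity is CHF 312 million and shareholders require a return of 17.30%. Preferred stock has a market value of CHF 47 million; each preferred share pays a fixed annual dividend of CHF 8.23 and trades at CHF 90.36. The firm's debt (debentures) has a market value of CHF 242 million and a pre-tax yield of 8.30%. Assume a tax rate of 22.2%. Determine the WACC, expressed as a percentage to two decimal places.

Cost of preferred: Rp = 8.23 / 90.36 = 9.1080%.
Total capital V = 312 + 47 + 242 = 601.
Equity: weight = 312/601 = 0.5191; cost = 17.3%.
Preferred: weight = 47/601 = 0.0782; cost = 9.108%.
Debentures: weight = 242/601 = 0.4027; after-tax cost = 8.3% × (1 − 22.2%) = 6.4574%.
WACC = 0.5191 × 17.3000% + 0.0782 × 9.1080% + 0.4027 × 6.4574% = 12.2935%.

12.29%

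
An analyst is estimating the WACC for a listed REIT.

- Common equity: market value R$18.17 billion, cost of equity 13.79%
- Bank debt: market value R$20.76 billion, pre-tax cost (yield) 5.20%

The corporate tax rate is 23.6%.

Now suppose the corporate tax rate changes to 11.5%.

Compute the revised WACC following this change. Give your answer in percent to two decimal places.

After the change:
Total capital V = 18.17 + 20.76 = 38.93.
Equity: weight = 18.17/38.93 = 0.4667; cost = 13.79%.
Bank debt: weight = 20.76/38.93 = 0.5333; after-tax cost = 5.2% × (1 − 11.5%) = 4.6020%.
WACC = 0.4667 × 13.7900% + 0.5333 × 4.6020% = 8.8904%.

8.89%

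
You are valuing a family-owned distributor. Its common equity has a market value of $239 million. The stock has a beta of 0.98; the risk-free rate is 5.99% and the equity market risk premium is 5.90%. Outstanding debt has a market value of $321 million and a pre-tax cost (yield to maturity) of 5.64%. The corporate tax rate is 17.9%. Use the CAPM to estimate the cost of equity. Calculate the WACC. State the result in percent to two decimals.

7.68%

Cost of equity via CAPM: Re = 5.99% + 0.98 × 5.9% = 11.7720%.
Total capital V = 239 + 321 = 560.
Equity: weight = 239/560 = 0.4268; cost = 11.772%.
Debt: weight = 321/560 = 0.5732; after-tax cost = 5.64% × (1 − 17.9%) = 4.6304%.
WACC = 0.4268 × 11.7720% + 0.5732 × 4.6304% = 7.6784%.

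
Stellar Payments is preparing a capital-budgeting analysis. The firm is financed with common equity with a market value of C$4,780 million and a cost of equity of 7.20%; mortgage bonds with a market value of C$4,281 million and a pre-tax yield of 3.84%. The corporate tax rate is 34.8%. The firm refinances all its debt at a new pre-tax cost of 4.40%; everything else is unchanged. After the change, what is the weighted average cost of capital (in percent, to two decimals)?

5.15%

After the change:
Total capital V = 4780 + 4281 = 9061.
Equity: weight = 4780/9061 = 0.5275; cost = 7.2%.
Mortgage bonds: weight = 4281/9061 = 0.4725; after-tax cost = 4.4% × (1 − 34.8%) = 2.8688%.
WACC = 0.5275 × 7.2000% + 0.4725 × 2.8688% = 5.1537%.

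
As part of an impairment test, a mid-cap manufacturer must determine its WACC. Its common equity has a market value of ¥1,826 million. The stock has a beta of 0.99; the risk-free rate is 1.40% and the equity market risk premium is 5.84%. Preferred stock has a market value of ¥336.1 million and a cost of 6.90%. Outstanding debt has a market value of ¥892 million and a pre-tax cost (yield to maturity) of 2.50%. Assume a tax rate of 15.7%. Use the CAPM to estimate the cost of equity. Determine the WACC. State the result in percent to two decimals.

Cost of equity via CAPM: Re = 1.4% + 0.99 × 5.84% = 7.1816%.
Total capital V = 1826 + 336.1 + 892 = 3054.1.
Equity: weight = 1826/3054.1 = 0.5979; cost = 7.1816%.
Preferred: weight = 336.1/3054.1 = 0.1100; cost = 6.9%.
Debt: weight = 892/3054.1 = 0.2921; after-tax cost = 2.5% × (1 − 15.7%) = 2.1075%.
WACC = 0.5979 × 7.1816% + 0.1100 × 6.9000% + 0.2921 × 2.1075% = 5.6686%.

5.67%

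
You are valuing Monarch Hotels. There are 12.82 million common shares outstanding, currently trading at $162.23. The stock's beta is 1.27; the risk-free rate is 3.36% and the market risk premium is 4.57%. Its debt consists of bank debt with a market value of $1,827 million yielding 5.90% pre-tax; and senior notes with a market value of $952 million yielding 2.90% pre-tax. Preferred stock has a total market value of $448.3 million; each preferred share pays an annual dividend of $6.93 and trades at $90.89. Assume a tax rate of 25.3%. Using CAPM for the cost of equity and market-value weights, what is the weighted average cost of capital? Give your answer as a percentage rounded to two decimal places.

Cost of equity via CAPM: Re = 3.36% + 1.27 × 4.57% = 9.1639%.
Cost of preferred: Rp = 6.93 / 90.89 = 7.6246%.
Market value of equity E = 162.23 × 12.82m = 2079.7886m.
Total capital V = 2079.7886 + 448.3 + 1827 + 952 = 5307.0886.
Equity: weight = 2079.7886/5307.0886 = 0.3919; cost = 9.1639%.
Preferred: weight = 448.3/5307.0886 = 0.0845; cost = 7.6246%.
Bank debt: weight = 1827/5307.0886 = 0.3443; after-tax cost = 5.9% × (1 − 25.3%) = 4.4073%.
Senior notes: weight = 952/5307.0886 = 0.1794; after-tax cost = 2.9% × (1 − 25.3%) = 2.1663%.
WACC = 0.3919 × 9.1639% + 0.0845 × 7.6246% + 0.3443 × 4.4073% + 0.1794 × 2.1663% = 6.1411%.

6.14%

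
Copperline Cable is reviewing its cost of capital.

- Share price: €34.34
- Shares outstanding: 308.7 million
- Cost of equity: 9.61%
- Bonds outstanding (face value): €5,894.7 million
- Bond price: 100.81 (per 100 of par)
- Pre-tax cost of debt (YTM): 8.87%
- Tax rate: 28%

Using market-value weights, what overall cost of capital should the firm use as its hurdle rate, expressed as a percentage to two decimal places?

8.45%

Market value of equity E = 34.34 × 308.7m = 10600.758m. Market value of debt D = 5894.7m × 100.81/100 = 5942.44707m.
Total capital V = 10600.758 + 5942.44707 = 16543.20507.
Equity: weight = 10600.758/16543.20507 = 0.6408; cost = 9.61%.
Bonds outstanding: weight = 5942.44707/16543.20507 = 0.3592; after-tax cost = 8.87% × (1 − 28%) = 6.3864%.
WACC = 0.6408 × 9.6100% + 0.3592 × 6.3864% = 8.4521%.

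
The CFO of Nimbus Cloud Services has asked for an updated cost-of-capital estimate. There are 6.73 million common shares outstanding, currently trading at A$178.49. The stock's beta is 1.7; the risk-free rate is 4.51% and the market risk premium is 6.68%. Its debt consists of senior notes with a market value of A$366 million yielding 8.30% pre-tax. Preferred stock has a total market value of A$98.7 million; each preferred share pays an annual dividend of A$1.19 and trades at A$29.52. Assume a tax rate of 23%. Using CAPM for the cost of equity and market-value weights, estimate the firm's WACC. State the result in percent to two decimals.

Cost of equity via CAPM: Re = 4.51% + 1.7 × 6.68% = 15.8660%.
Cost of preferred: Rp = 1.19 / 29.52 = 4.0312%.
Market value of equity E = 178.49 × 6.73m = 1201.2377m.
Total capital V = 1201.2377 + 98.7 + 366 = 1665.9377.
Equity: weight = 1201.2377/1665.9377 = 0.7211; cost = 15.866%.
Preferred: weight = 98.7/1665.9377 = 0.0592; cost = 4.0312%.
Senior notes: weight = 366/1665.9377 = 0.2197; after-tax cost = 8.3% × (1 − 23%) = 6.3910%.
WACC = 0.7211 × 15.8660% + 0.0592 × 4.0312% + 0.2197 × 6.3910% = 13.0832%.

13.08%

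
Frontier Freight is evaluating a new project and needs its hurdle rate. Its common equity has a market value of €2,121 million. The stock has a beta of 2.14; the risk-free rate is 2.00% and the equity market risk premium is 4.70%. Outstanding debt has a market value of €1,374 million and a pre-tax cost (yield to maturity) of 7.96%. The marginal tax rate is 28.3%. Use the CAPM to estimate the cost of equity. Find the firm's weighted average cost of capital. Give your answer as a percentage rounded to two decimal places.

9.56%

Cost of equity via CAPM: Re = 2.0% + 2.14 × 4.7% = 12.0580%.
Total capital V = 2121 + 1374 = 3495.
Equity: weight = 2121/3495 = 0.6069; cost = 12.058%.
Debt: weight = 1374/3495 = 0.3931; after-tax cost = 7.96% × (1 − 28.3%) = 5.7073%.
WACC = 0.6069 × 12.0580% + 0.3931 × 5.7073% = 9.5613%.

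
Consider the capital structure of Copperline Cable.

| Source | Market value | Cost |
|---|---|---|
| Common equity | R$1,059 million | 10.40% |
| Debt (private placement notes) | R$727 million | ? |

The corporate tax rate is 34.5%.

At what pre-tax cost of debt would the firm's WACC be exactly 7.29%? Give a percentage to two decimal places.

4.21%

Total capital V = 1059 + 727 = 1786.
Equity weight = 1059/1786 = 0.5929.
Private placement notes weight = 727/1786 = 0.4071.
Equity contribution = 0.5929 × 10.4% = 6.1666%.
Remaining for debt = 7.29% − 6.1666% = 1.1234%.
Rd × (1 − 34.5%) × 0.4071 = 1.1234%  ⇒  Rd = 4.2134%.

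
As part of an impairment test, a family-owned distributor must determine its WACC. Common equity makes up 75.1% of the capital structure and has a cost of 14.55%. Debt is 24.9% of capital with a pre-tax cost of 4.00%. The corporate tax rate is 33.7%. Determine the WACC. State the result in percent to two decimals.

After-tax cost of debt = 4% × (1 − 33.7%) = 2.6520%.
WACC = 0.751 × 14.5500% + 0.249 × 2.6520% = 11.5874%.

11.59%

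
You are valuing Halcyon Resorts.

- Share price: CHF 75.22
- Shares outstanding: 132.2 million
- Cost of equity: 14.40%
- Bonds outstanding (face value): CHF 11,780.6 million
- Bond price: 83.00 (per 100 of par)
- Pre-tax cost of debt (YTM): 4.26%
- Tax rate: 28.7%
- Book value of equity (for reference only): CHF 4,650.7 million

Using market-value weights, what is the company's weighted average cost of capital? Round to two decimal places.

Market value of equity E = 75.22 × 132.2m = 9944.084m. Market value of debt D = 11780.6m × 83.0/100 = 9777.898m.
Total capital V = 9944.084 + 9777.898 = 19721.982.
Equity: weight = 9944.084/19721.982 = 0.5042; cost = 14.4%.
Bonds outstanding: weight = 9777.898/19721.982 = 0.4958; after-tax cost = 4.26% × (1 − 28.7%) = 3.0374%.
WACC = 0.5042 × 14.4000% + 0.4958 × 3.0374% = 8.7666%.

8.77%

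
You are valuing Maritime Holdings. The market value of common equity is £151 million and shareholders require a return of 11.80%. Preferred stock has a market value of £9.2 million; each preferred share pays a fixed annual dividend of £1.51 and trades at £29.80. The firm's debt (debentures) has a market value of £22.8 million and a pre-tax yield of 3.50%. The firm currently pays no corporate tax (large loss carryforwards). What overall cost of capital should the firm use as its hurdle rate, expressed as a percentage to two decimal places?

10.43%

Cost of preferred: Rp = 1.51 / 29.8 = 5.0671%.
Total capital V = 151 + 9.2 + 22.8 = 183.
Equity: weight = 151/183 = 0.8251; cost = 11.8%.
Preferred: weight = 9.2/183 = 0.0503; cost = 5.0671%.
Debentures: weight = 22.8/183 = 0.1246; after-tax cost = 3.5% × (1 − 0%) = 3.5000%.
WACC = 0.8251 × 11.8000% + 0.0503 × 5.0671% + 0.1246 × 3.5000% = 10.4274%.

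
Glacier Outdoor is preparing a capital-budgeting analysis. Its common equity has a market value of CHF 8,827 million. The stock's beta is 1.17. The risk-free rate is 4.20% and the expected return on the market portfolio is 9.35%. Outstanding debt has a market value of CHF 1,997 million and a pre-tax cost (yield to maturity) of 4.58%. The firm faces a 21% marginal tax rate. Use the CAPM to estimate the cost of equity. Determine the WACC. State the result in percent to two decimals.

9.01%

Market risk premium = 9.35% − 4.2% = 5.15%.
Cost of equity via CAPM: Re = 4.2% + 1.17 × 5.15% = 10.2255%.
Total capital V = 8827 + 1997 = 10824.
Equity: weight = 8827/10824 = 0.8155; cost = 10.2255%.
Debt: weight = 1997/10824 = 0.1845; after-tax cost = 4.58% × (1 − 21%) = 3.6182%.
WACC = 0.8155 × 10.2255% + 0.1845 × 3.6182% = 9.0065%.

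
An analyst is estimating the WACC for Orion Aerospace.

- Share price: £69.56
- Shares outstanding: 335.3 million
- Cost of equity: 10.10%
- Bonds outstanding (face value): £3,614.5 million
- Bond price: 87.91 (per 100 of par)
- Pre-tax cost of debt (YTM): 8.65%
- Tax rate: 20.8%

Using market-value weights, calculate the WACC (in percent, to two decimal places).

Market value of equity E = 69.56 × 335.3m = 23323.468m. Market value of debt D = 3614.5m × 87.91/100 = 3177.50695m.
Total capital V = 23323.468 + 3177.50695 = 26500.97495.
Equity: weight = 23323.468/26500.97495 = 0.8801; cost = 10.1%.
Bonds outstanding: weight = 3177.50695/26500.97495 = 0.1199; after-tax cost = 8.65% × (1 − 20.8%) = 6.8508%.
WACC = 0.8801 × 10.1000% + 0.1199 × 6.8508% = 9.7104%.

9.71%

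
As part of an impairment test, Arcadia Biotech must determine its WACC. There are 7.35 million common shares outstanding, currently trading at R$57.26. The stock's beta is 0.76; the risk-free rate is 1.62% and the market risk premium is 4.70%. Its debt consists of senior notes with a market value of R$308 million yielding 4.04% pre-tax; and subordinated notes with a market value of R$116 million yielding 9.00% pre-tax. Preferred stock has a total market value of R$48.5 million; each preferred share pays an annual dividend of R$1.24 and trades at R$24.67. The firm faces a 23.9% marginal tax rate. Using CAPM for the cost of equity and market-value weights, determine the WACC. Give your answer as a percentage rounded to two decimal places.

4.67%

Cost of equity via CAPM: Re = 1.62% + 0.76 × 4.7% = 5.1920%.
Cost of preferred: Rp = 1.24 / 24.67 = 5.0263%.
Market value of equity E = 57.26 × 7.35m = 420.861m.
Total capital V = 420.861 + 48.5 + 308 + 116 = 893.361.
Equity: weight = 420.861/893.361 = 0.4711; cost = 5.192%.
Preferred: weight = 48.5/893.361 = 0.0543; cost = 5.0263%.
Senior notes: weight = 308/893.361 = 0.3448; after-tax cost = 4.04% × (1 − 23.9%) = 3.0744%.
Subordinated notes: weight = 116/893.361 = 0.1298; after-tax cost = 9% × (1 − 23.9%) = 6.8490%.
WACC = 0.4711 × 5.1920% + 0.0543 × 5.0263% + 0.3448 × 3.0744% + 0.1298 × 6.8490% = 4.6681%.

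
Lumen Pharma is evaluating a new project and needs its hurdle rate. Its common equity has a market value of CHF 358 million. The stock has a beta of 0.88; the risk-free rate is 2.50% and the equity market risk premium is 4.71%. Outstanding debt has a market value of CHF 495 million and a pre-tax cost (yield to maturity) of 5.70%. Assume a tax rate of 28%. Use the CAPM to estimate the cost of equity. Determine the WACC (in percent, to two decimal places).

5.17%

Cost of equity via CAPM: Re = 2.5% + 0.88 × 4.71% = 6.6448%.
Total capital V = 358 + 495 = 853.
Equity: weight = 358/853 = 0.4197; cost = 6.6448%.
Debt: weight = 495/853 = 0.5803; after-tax cost = 5.7% × (1 − 28%) = 4.1040%.
WACC = 0.4197 × 6.6448% + 0.5803 × 4.1040% = 5.1704%.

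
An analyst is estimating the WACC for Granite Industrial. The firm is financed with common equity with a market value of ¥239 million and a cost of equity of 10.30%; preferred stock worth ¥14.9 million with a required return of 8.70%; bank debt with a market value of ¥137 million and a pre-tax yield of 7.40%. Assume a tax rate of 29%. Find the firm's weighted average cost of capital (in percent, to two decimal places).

8.47%

Total capital V = 239 + 14.9 + 137 = 390.9.
Equity: weight = 239/390.9 = 0.6114; cost = 10.3%.
Preferred: weight = 14.9/390.9 = 0.0381; cost = 8.7%.
Bank debt: weight = 137/390.9 = 0.3505; after-tax cost = 7.4% × (1 − 29%) = 5.2540%.
WACC = 0.6114 × 10.3000% + 0.0381 × 8.7000% + 0.3505 × 5.2540% = 8.4705%.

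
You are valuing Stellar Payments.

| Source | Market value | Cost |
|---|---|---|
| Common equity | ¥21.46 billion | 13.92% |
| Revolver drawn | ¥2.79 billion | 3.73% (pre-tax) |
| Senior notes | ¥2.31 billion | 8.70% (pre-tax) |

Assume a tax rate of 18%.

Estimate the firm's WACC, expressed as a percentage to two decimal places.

Total capital V = 21.46 + 2.79 + 2.31 = 26.56.
Equity: weight = 21.46/26.56 = 0.8080; cost = 13.92%.
Revolver drawn: weight = 2.79/26.56 = 0.1050; after-tax cost = 3.73% × (1 − 18%) = 3.0586%.
Senior notes: weight = 2.31/26.56 = 0.0870; after-tax cost = 8.7% × (1 − 18%) = 7.1340%.
WACC = 0.8080 × 13.9200% + 0.1050 × 3.0586% + 0.0870 × 7.1340% = 12.1889%.

12.19%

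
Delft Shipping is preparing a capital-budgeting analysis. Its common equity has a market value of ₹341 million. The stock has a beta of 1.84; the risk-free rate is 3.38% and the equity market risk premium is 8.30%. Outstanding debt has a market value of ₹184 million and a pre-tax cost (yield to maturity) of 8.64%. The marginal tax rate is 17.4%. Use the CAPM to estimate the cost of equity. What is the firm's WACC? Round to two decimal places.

Cost of equity via CAPM: Re = 3.38% + 1.84 × 8.3% = 18.6520%.
Total capital V = 341 + 184 = 525.
Equity: weight = 341/525 = 0.6495; cost = 18.652%.
Debt: weight = 184/525 = 0.3505; after-tax cost = 8.64% × (1 − 17.4%) = 7.1366%.
WACC = 0.6495 × 18.6520% + 0.3505 × 7.1366% = 14.6161%.

14.62%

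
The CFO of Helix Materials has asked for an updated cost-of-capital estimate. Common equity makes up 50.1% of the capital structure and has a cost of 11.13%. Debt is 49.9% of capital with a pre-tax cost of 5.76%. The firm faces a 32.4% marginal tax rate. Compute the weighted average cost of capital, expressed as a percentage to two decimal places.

7.52%

After-tax cost of debt = 5.76% × (1 − 32.4%) = 3.8938%.
WACC = 0.501 × 11.1300% + 0.499 × 3.8938% = 7.5191%.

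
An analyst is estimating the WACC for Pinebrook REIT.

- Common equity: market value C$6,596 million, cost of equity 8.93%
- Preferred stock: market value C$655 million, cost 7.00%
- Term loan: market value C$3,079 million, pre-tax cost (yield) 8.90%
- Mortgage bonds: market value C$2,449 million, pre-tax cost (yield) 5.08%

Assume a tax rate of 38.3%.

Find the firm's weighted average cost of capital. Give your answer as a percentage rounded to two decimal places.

Total capital V = 6596 + 655 + 3079 + 2449 = 12779.
Equity: weight = 6596/12779 = 0.5162; cost = 8.93%.
Preferred: weight = 655/12779 = 0.0513; cost = 7%.
Term loan: weight = 3079/12779 = 0.2409; after-tax cost = 8.9% × (1 − 38.3%) = 5.4913%.
Mortgage bonds: weight = 2449/12779 = 0.1916; after-tax cost = 5.08% × (1 − 38.3%) = 3.1344%.
WACC = 0.5162 × 8.9300% + 0.0513 × 7.0000% + 0.2409 × 5.4913% + 0.1916 × 3.1344% = 6.8919%.

6.89%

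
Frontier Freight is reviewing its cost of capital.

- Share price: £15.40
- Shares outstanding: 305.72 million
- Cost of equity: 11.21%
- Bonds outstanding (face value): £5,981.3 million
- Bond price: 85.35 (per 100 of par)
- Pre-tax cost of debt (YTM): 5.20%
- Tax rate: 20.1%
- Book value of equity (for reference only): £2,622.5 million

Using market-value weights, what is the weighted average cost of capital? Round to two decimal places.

Market value of equity E = 15.4 × 305.72m = 4708.088m. Market value of debt D = 5981.3m × 85.35/100 = 5105.03955m.
Total capital V = 4708.088 + 5105.03955 = 9813.12755.
Equity: weight = 4708.088/9813.12755 = 0.4798; cost = 11.21%.
Bonds outstanding: weight = 5105.03955/9813.12755 = 0.5202; after-tax cost = 5.2% × (1 − 20.1%) = 4.1548%.
WACC = 0.4798 × 11.2100% + 0.5202 × 4.1548% = 7.5397%.

7.54%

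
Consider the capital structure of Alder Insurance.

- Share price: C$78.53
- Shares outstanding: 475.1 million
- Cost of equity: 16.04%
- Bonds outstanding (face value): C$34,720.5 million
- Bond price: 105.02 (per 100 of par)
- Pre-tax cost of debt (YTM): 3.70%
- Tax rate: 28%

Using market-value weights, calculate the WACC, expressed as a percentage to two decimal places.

Market value of equity E = 78.53 × 475.1m = 37309.603m. Market value of debt D = 34720.5m × 105.02/100 = 36463.4691m.
Total capital V = 37309.603 + 36463.4691 = 73773.0721.
Equity: weight = 37309.603/73773.0721 = 0.5057; cost = 16.04%.
Bonds outstanding: weight = 36463.4691/73773.0721 = 0.4943; after-tax cost = 3.7% × (1 − 28%) = 2.6640%.
WACC = 0.5057 × 16.0400% + 0.4943 × 2.6640% = 9.4287%.

9.43%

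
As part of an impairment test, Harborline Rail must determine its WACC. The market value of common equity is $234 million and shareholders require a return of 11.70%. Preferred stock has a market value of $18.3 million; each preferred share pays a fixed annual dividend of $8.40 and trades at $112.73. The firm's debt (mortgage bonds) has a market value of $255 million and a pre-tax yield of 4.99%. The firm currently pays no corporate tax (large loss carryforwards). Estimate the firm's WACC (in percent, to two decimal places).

8.17%

Cost of preferred: Rp = 8.4 / 112.73 = 7.4514%.
Total capital V = 234 + 18.3 + 255 = 507.3.
Equity: weight = 234/507.3 = 0.4613; cost = 11.7%.
Preferred: weight = 18.3/507.3 = 0.0361; cost = 7.4514%.
Mortgage bonds: weight = 255/507.3 = 0.5027; after-tax cost = 4.99% × (1 − 0%) = 4.9900%.
WACC = 0.4613 × 11.7000% + 0.0361 × 7.4514% + 0.5027 × 4.9900% = 8.1739%.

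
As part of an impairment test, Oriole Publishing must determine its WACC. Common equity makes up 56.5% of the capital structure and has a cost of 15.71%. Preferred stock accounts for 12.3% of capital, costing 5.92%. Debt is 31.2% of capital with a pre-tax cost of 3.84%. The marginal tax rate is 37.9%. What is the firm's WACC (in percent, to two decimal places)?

After-tax cost of debt = 3.84% × (1 − 37.9%) = 2.3846%.
WACC = 0.565 × 15.7100% + 0.123 × 5.9200% + 0.312 × 2.3846% = 10.3483%.

10.35%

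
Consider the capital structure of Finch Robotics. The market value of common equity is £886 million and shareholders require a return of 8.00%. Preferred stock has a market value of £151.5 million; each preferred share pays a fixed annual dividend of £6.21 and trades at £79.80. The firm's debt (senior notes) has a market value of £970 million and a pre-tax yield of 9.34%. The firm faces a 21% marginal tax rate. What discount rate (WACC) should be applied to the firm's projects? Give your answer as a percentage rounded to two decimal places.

Cost of preferred: Rp = 6.21 / 79.8 = 7.7820%.
Total capital V = 886 + 151.5 + 970 = 2007.5.
Equity: weight = 886/2007.5 = 0.4413; cost = 8%.
Preferred: weight = 151.5/2007.5 = 0.0755; cost = 7.782%.
Senior notes: weight = 970/2007.5 = 0.4832; after-tax cost = 9.34% × (1 − 21%) = 7.3786%.
WACC = 0.4413 × 8.0000% + 0.0755 × 7.7820% + 0.4832 × 7.3786% = 7.6833%.

7.68%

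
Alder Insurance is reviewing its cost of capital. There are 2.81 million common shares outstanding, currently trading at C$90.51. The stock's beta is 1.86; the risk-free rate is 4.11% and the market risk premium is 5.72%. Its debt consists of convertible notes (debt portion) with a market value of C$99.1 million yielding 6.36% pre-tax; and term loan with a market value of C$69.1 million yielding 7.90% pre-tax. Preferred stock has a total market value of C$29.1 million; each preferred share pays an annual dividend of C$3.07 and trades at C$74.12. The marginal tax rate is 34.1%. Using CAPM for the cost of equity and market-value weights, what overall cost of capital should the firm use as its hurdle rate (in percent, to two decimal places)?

10.29%

Cost of equity via CAPM: Re = 4.11% + 1.86 × 5.72% = 14.7492%.
Cost of preferred: Rp = 3.07 / 74.12 = 4.1419%.
Market value of equity E = 90.51 × 2.81m = 254.3331m.
Total capital V = 254.3331 + 29.1 + 99.1 + 69.1 = 451.6331.
Equity: weight = 254.3331/451.6331 = 0.5631; cost = 14.7492%.
Preferred: weight = 29.1/451.6331 = 0.0644; cost = 4.1419%.
Convertible notes (debt portion): weight = 99.1/451.6331 = 0.2194; after-tax cost = 6.36% × (1 − 34.1%) = 4.1912%.
Term loan: weight = 69.1/451.6331 = 0.1530; after-tax cost = 7.9% × (1 − 34.1%) = 5.2061%.
WACC = 0.5631 × 14.7492% + 0.0644 × 4.1419% + 0.2194 × 4.1912% + 0.1530 × 5.2061% = 10.2890%.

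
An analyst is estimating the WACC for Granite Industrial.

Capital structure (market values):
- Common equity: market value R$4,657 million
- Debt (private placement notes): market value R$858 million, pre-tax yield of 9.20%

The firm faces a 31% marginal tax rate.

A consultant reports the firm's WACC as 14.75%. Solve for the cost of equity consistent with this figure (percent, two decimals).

16.30%

Total capital V = 4657 + 858 = 5515.
Equity weight = 4657/5515 = 0.8444.
Private placement notes weight = 858/5515 = 0.1556.
Debt contribution = 0.1556 × 9.2% × (1 − 31%) = 0.9876%.
Required equity contribution = 14.75% − 0.9876% = 13.7624%.
Re = 13.7624% / 0.8444 = 16.2980%.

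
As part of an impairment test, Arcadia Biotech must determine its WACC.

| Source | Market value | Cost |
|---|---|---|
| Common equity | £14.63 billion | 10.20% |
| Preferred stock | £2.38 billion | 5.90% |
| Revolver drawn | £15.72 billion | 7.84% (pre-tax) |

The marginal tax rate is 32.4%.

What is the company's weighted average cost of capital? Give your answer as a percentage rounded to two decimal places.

7.53%

Total capital V = 14.63 + 2.38 + 15.72 = 32.73.
Equity: weight = 14.63/32.73 = 0.4470; cost = 10.2%.
Preferred: weight = 2.38/32.73 = 0.0727; cost = 5.9%.
Revolver drawn: weight = 15.72/32.73 = 0.4803; after-tax cost = 7.84% × (1 − 32.4%) = 5.2998%.
WACC = 0.4470 × 10.2000% + 0.0727 × 5.9000% + 0.4803 × 5.2998% = 7.5338%.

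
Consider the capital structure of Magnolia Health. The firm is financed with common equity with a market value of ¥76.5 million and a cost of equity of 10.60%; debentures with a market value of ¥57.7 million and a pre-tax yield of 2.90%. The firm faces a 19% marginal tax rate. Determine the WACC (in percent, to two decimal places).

Total capital V = 76.5 + 57.7 = 134.2.
Equity: weight = 76.5/134.2 = 0.5700; cost = 10.6%.
Debentures: weight = 57.7/134.2 = 0.4300; after-tax cost = 2.9% × (1 − 19%) = 2.3490%.
WACC = 0.5700 × 10.6000% + 0.4300 × 2.3490% = 7.0524%.

7.05%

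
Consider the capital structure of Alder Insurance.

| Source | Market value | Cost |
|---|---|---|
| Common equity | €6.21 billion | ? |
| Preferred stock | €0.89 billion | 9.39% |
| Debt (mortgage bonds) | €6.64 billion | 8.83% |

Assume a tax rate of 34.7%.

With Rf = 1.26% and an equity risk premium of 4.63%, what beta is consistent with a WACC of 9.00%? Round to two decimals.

2.41

Total capital V = 6.21 + 0.89 + 6.64 = 13.74.
Equity weight = 6.21/13.74 = 0.4520.
Preferred weight = 0.89/13.74 = 0.0648.
Mortgage bonds weight = 6.64/13.74 = 0.4833.
Debt contribution = 0.4833 × 8.83% × (1 − 34.7%) = 2.7865%.
Preferred contribution = 0.0648 × 9.39% = 0.6082%.
Required equity contribution = 9.0% − 3.3947% = 5.6053%  ⇒  Re = 12.4020%.
CAPM: 12.4020% = 1.26% + β × 4.63%  ⇒  β = 2.4065.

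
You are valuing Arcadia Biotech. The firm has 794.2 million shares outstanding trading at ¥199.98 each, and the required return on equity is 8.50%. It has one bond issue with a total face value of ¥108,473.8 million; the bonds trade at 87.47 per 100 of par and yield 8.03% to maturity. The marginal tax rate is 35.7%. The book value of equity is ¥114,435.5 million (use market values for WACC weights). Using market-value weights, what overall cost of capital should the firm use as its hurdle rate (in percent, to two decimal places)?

7.25%

Market value of equity E = 199.98 × 794.2m = 158824.116m. Market value of debt D = 108473.8m × 87.47/100 = 94882.03286m.
Total capital V = 158824.116 + 94882.03286 = 253706.14886.
Equity: weight = 158824.116/253706.14886 = 0.6260; cost = 8.5%.
Bonds outstanding: weight = 94882.03286/253706.14886 = 0.3740; after-tax cost = 8.03% × (1 − 35.7%) = 5.1633%.
WACC = 0.6260 × 8.5000% + 0.3740 × 5.1633% = 7.2521%.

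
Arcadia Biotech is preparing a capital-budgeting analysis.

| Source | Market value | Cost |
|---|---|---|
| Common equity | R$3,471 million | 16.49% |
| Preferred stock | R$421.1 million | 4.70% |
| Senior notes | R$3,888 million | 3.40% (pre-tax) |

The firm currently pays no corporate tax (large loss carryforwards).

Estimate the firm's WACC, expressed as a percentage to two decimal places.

9.31%

Total capital V = 3471 + 421.1 + 3888 = 7780.1.
Equity: weight = 3471/7780.1 = 0.4461; cost = 16.49%.
Preferred: weight = 421.1/7780.1 = 0.0541; cost = 4.7%.
Senior notes: weight = 3888/7780.1 = 0.4997; after-tax cost = 3.4% × (1 − 0%) = 3.4000%.
WACC = 0.4461 × 16.4900% + 0.0541 × 4.7000% + 0.4997 × 3.4000% = 9.3103%.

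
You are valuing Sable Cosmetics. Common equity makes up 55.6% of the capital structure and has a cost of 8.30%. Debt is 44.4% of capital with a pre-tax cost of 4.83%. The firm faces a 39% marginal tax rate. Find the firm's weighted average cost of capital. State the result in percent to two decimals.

5.92%

After-tax cost of debt = 4.83% × (1 − 39%) = 2.9463%.
WACC = 0.556 × 8.3000% + 0.444 × 2.9463% = 5.9230%.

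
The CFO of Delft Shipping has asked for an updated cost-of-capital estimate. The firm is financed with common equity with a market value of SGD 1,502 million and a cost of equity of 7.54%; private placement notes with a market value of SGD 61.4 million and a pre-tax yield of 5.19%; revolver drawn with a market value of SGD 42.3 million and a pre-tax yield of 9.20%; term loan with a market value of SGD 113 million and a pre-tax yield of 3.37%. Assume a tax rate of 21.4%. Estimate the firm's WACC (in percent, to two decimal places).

7.09%

Total capital V = 1502 + 61.4 + 42.3 + 113 = 1718.7.
Equity: weight = 1502/1718.7 = 0.8739; cost = 7.54%.
Private placement notes: weight = 61.4/1718.7 = 0.0357; after-tax cost = 5.19% × (1 − 21.4%) = 4.0793%.
Revolver drawn: weight = 42.3/1718.7 = 0.0246; after-tax cost = 9.2% × (1 − 21.4%) = 7.2312%.
Term loan: weight = 113/1718.7 = 0.0657; after-tax cost = 3.37% × (1 − 21.4%) = 2.6488%.
WACC = 0.8739 × 7.5400% + 0.0357 × 4.0793% + 0.0246 × 7.2312% + 0.0657 × 2.6488% = 7.0872%.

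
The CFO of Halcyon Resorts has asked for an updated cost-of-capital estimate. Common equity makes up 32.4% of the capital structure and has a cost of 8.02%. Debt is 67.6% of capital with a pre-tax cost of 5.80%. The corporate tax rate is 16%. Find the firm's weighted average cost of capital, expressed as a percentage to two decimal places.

After-tax cost of debt = 5.8% × (1 − 16%) = 4.8720%.
WACC = 0.324 × 8.0200% + 0.676 × 4.8720% = 5.8920%.

5.89%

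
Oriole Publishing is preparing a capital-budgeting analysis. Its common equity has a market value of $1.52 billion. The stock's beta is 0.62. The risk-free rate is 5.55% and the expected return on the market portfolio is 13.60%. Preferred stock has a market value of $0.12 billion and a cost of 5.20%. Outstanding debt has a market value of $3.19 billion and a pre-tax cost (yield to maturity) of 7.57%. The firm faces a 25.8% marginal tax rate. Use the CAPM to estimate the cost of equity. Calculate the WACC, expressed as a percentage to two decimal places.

Market risk premium = 13.6% − 5.55% = 8.05%.
Cost of equity via CAPM: Re = 5.55% + 0.62 × 8.05% = 10.5410%.
Total capital V = 1.52 + 0.12 + 3.19 = 4.83.
Equity: weight = 1.52/4.83 = 0.3147; cost = 10.541%.
Preferred: weight = 0.12/4.83 = 0.0248; cost = 5.2%.
Debt: weight = 3.19/4.83 = 0.6605; after-tax cost = 7.57% × (1 − 25.8%) = 5.6169%.
WACC = 0.3147 × 10.5410% + 0.0248 × 5.2000% + 0.6605 × 5.6169% = 7.1562%.

7.16%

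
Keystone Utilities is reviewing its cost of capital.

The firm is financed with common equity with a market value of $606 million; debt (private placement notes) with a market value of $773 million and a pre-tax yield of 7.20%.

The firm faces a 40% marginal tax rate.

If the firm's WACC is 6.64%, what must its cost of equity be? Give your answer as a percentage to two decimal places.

9.60%

Total capital V = 606 + 773 = 1379.
Equity weight = 606/1379 = 0.4394.
Private placement notes weight = 773/1379 = 0.5606.
Debt contribution = 0.5606 × 7.2% × (1 − 40%) = 2.4216%.
Required equity contribution = 6.64% − 2.4216% = 4.2184%.
Re = 4.2184% / 0.4394 = 9.5993%.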